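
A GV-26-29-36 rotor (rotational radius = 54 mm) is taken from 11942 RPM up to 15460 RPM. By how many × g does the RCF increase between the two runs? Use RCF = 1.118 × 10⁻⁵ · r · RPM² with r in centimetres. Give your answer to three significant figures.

r = 54 mm = 5.4 cm
RCF₁ = 1.118 × 10⁻⁵ × 5.4 × (11942)² = 1.118 × 10⁻⁵ × 5.4 × 142,611,364 ≈ 8,609.7 × g
RCF₂ = 1.118 × 10⁻⁵ × 5.4 × (15460)² = 1.118 × 10⁻⁵ × 5.4 × 239,011,600 ≈ 14,429.6 × g
Increase = 14,429.6 − 8,609.7 = 5,819.9

5820 × g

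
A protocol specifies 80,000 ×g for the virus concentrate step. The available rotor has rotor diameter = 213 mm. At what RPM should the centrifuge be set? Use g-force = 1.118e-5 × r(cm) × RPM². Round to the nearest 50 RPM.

N ≈ 25900 RPM

r = 213 mm / 2 = 106.5 mm = 10.65 cm
80,000 = 1.118 × 10⁻⁵ × 10.65 × N²
N² = 80,000 / (11.9067 × 10⁻⁵) = 671,890,616
N ≈ √671,890,616 ≈ 25,920.9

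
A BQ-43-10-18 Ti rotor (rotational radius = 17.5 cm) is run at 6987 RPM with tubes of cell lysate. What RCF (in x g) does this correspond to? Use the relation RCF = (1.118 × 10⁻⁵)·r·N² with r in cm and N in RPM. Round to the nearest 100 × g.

RCF = 1.118 × 10⁻⁵ × r × N²
RCF = 1.118 × 10⁻⁵ × 17.5 × (6987)² = 1.118 × 10⁻⁵ × 17.5 × 48,818,169 ≈ 9,551.3 × g

9600 x g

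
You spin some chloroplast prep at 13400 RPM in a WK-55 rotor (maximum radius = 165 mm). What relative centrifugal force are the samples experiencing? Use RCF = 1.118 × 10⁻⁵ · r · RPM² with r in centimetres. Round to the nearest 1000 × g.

RCF ≈ 33000 × g

r = 165 mm = 16.5 cm
RCF = 1.118 × 10⁻⁵ × r × N²
RCF = 1.118 × 10⁻⁵ × 16.5 × (13400)² = 1.118 × 10⁻⁵ × 16.5 × 179,560,000 ≈ 33,123.4 × g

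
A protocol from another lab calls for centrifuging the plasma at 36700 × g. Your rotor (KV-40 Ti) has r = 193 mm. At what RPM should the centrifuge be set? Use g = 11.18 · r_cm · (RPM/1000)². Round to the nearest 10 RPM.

r = 193 mm = 19.3 cm
RCF = 11.18 × r × (N/1000)²
36,700 = 11.18 × 19.3 × (N/1000)²
(N/1000)² = 36,700 / 215.774 = 170.0854
N = 1000 × √170.0854 ≈ 13,041.7

N ≈ 13040 RPM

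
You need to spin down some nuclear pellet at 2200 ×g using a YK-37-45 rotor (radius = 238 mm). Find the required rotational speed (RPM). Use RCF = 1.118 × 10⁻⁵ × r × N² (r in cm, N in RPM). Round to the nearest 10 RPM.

2880 RPM

r = 238 mm = 23.8 cm
RCF = 1.118 × 10⁻⁵ × r × N²
2,200 = 1.118 × 10⁻⁵ × 23.8 × N²
N² = 2,200 / (26.6084 × 10⁻⁵) = 8,268,066
N ≈ √8,268,066 ≈ 2,875.4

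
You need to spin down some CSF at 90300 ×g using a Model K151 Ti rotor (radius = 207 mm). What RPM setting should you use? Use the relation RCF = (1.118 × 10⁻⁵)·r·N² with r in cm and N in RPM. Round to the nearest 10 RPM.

N ≈ 19750 RPM

r = 207 mm = 20.7 cm
RCF = 1.118 × 10⁻⁵ × r × N²
90,300 = 1.118 × 10⁻⁵ × 20.7 × N²
N² = 90,300 / (23.1426 × 10⁻⁵) = 390,189,521
N ≈ √390,189,521 ≈ 19,753.2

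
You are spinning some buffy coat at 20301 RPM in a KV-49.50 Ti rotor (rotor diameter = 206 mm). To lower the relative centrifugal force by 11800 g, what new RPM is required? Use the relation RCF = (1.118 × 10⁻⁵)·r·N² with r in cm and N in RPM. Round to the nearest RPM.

N₂ ≈ 17597 RPM

r = 206 mm / 2 = 103 mm = 10.3 cm
Current RCF = 1.118 × 10⁻⁵ × 10.3 × (20301)² = 1.118 × 10⁻⁵ × 10.3 × 412,130,601 ≈ 47,458.5 × g
Target RCF = 47,458.5 − 11,800 = 35,658.5 × g
N² = 35,658.5 / (11.5154 × 10⁻⁵) = 309,659,239
N ≈ √309,659,239 ≈ 17,597.1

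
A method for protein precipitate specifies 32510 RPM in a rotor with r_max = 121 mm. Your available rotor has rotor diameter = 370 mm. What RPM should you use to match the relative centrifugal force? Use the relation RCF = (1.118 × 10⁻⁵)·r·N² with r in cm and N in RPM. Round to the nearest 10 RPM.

Original rotor: r = 121 mm = 12.1 cm
RCF_original = 1.118 × 10⁻⁵ × 12.1 × (32510)² = 1.118 × 10⁻⁵ × 12.1 × 1,056,900,100 ≈ 142,975.3 × g
Your rotor: r = 370 mm / 2 = 185 mm = 18.5 cm
142,975.3 = 1.118 × 10⁻⁵ × 18.5 × N²
N² = 142,975.3 / (20.683 × 10⁻⁵) = 691,269,642
N ≈ √691,269,642 ≈ 26,292.0

26290 RPM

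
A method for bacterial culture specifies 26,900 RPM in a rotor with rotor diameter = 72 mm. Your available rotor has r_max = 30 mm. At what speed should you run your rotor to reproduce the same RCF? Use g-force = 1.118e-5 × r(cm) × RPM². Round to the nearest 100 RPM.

≈ 29500 RPM

Original rotor: r = 72 mm / 2 = 36 mm = 3.6 cm
RCF_original = 1.118 × 10⁻⁵ × 3.6 × (26900)² = 1.118 × 10⁻⁵ × 3.6 × 723,610,000 ≈ 29,123.9 × g
Your rotor: r = 30 mm = 3.0 cm
29,123.9 = 1.118 × 10⁻⁵ × 3 × N²
N² = 29,123.9 / (3.354 × 10⁻⁵) = 868,333,333
N ≈ √868,333,333 ≈ 29,467.5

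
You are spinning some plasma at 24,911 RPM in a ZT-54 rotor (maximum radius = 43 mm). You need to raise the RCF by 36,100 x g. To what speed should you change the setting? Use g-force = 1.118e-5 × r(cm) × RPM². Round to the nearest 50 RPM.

r = 43 mm = 4.3 cm
Current RCF = 1.118 × 10⁻⁵ × 4.3 × (24911)² = 1.118 × 10⁻⁵ × 4.3 × 620,557,921 ≈ 29,832.7 × g
Target RCF = 29,832.7 + 36,100 = 65,932.7 × g
N² = 65,932.7 / (4.8074 × 10⁻⁵) = 1,371,483,546
N ≈ √1,371,483,546 ≈ 37,033.5

≈ 37050 RPM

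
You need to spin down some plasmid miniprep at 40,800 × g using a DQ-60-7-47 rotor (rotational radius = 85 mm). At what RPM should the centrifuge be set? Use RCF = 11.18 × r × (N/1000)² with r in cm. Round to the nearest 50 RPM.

≈ 20700 RPM

r = 85 mm = 8.5 cm
40,800 = 11.18 × 8.5 × (N/1000)²
(N/1000)² = 40,800 / 95.03 = 429.3381
N = 1000 × √429.3381 ≈ 20,720.5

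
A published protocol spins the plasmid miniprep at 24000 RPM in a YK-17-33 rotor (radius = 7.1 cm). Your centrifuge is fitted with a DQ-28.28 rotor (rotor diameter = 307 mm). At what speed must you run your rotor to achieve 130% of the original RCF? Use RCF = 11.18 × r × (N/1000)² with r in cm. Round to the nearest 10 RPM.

RCF_original = 11.18 × 7.1 × (24)² = 11.18 × 7.1 × 576 ≈ 45,721.7 × g
Target RCF = 1.3 × 45,721.7 ≈ 59,438.2 × g
Your rotor: r = 307 mm / 2 = 153.5 mm = 15.35 cm
59,438.2 = 11.18 × 15.35 × (N/1000)²
(N/1000)² = 59,438.2 / 171.613 = 346.3502
N = 1000 × √346.3502 ≈ 18,610.5

18610 RPM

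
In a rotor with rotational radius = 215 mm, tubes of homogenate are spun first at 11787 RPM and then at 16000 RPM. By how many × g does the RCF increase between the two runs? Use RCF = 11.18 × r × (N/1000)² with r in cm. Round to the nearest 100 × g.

28100 × g

r = 215 mm = 21.5 cm
RCF₁ = 11.18 × 21.5 × (11.787)² = 11.18 × 21.5 × 138.933369 ≈ 33,395.4 × g
RCF₂ = 11.18 × 21.5 × (16)² = 11.18 × 21.5 × 256 ≈ 61,534.7 × g
Increase = 61,534.7 − 33,395.4 = 28,139.3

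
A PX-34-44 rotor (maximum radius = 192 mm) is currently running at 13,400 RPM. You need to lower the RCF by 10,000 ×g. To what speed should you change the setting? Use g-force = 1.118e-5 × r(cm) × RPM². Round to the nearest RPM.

r = 192 mm = 19.2 cm
Current RCF = 1.118 × 10⁻⁵ × 19.2 × (13400)² = 1.118 × 10⁻⁵ × 19.2 × 179,560,000 ≈ 38,543.6 × g
Target RCF = 38,543.6 − 10,000 = 28,543.6 × g
N² = 28,543.6 / (21.4656 × 10⁻⁵) = 132,973,688
N ≈ √132,973,688 ≈ 11,531.4

≈ 11531 RPM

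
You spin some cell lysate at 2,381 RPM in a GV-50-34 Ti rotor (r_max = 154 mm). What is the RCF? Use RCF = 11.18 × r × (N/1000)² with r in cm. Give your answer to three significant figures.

≈ 976 × g

r = 154 mm = 15.4 cm
RCF = 11.18 × r × (N/1000)²
RCF = 11.18 × 15.4 × (2.381)² = 11.18 × 15.4 × 5.669161 ≈ 976.1 × g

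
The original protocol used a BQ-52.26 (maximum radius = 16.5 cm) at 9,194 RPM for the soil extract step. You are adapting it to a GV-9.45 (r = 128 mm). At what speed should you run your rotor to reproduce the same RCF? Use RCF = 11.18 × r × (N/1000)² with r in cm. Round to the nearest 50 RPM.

RCF_original = 11.18 × 16.5 × (9.194)² = 11.18 × 16.5 × 84.529636 ≈ 15,593.2 × g
Your rotor: r = 128 mm = 12.8 cm
15,593.2 = 11.18 × 12.8 × (N/1000)²
(N/1000)² = 15,593.2 / 143.104 = 108.9641
N = 1000 × √108.9641 ≈ 10,438.6

≈ 10450 RPM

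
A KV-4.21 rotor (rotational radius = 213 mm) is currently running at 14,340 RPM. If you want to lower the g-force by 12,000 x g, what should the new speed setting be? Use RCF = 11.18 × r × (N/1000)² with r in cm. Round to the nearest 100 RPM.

r = 213 mm = 21.3 cm
Current RCF = 11.18 × 21.3 × (14.34)² = 11.18 × 21.3 × 205.6356 ≈ 48,968.8 × g
Target RCF = 48,968.8 − 12,000 = 36,968.8 × g
(N/1000)² = 36,968.8 / 238.134 = 155.2437
N = 1000 × √155.2437 ≈ 12,459.7

≈ 12500 RPM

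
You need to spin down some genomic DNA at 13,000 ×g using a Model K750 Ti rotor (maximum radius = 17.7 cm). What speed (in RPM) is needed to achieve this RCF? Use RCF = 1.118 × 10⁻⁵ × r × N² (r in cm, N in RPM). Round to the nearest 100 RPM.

13,000 = 1.118 × 10⁻⁵ × 17.7 × N²
N² = 13,000 / (19.7886 × 10⁻⁵) = 65,694,390
N ≈ √65,694,390 ≈ 8,105.2

N ≈ 8100 RPM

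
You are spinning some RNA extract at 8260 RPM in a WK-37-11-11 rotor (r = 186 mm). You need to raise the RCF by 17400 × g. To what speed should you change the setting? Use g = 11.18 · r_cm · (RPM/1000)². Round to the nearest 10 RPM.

12320 RPM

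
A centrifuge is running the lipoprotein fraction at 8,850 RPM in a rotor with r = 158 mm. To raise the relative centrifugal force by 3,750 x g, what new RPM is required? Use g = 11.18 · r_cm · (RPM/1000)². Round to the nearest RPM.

9978 RPM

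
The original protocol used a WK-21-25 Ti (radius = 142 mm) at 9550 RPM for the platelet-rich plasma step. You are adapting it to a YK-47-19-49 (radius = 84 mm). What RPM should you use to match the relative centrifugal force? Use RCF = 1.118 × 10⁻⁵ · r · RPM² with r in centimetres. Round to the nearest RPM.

≈ 12417 RPM

Original rotor: r = 142 mm = 14.2 cm
RCF = 1.118 × 10⁻⁵ × r × N²
RCF_original = 1.118 × 10⁻⁵ × 14.2 × (9550)² = 1.118 × 10⁻⁵ × 14.2 × 91,202,500 ≈ 14,478.9 × g
Your rotor: r = 84 mm = 8.4 cm
14,478.9 = 1.118 × 10⁻⁵ × 8.4 × N²
N² = 14,478.9 / (9.3912 × 10⁻⁵) = 154,175,185
N ≈ √154,175,185 ≈ 12,416.7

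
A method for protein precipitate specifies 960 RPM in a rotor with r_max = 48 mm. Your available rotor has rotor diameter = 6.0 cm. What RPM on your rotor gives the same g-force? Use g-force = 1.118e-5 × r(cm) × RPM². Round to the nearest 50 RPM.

Original rotor: r = 48 mm = 4.8 cm
RCF_original = 1.118 × 10⁻⁵ × 4.8 × (960)² = 1.118 × 10⁻⁵ × 4.8 × 921,600 ≈ 49.5 × g
Your rotor: r = 6.0 / 2 = 3 cm
49.5 = 1.118 × 10⁻⁵ × 3 × N²
N² = 49.5 / (3.354 × 10⁻⁵) = 1,475,850
N ≈ √1,475,850 ≈ 1,214.8

≈ 1200 RPM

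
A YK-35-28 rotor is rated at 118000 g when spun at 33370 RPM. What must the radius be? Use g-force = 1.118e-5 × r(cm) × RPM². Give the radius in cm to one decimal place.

≈ 9.5 cm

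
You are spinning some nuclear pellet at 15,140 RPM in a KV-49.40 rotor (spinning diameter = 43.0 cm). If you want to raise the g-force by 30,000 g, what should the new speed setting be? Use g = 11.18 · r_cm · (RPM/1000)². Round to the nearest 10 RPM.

r = 43.0 / 2 = 21.5 cm
Current RCF = 11.18 × 21.5 × (15.14)² = 11.18 × 21.5 × 229.2196 ≈ 55,097.5 × g
Target RCF = 55,097.5 + 30,000 = 85,097.5 × g
(N/1000)² = 85,097.5 / 240.37 = 354.0271
N = 1000 × √354.0271 ≈ 18,815.6

≈ 18820 RPM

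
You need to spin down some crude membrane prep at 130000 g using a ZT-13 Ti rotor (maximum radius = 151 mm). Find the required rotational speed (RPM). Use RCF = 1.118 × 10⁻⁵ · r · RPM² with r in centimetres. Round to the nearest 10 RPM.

r = 151 mm = 15.1 cm
130,000 = 1.118 × 10⁻⁵ × 15.1 × N²
N² = 130,000 / (16.8818 × 10⁻⁵) = 770,060,065
N ≈ √770,060,065 ≈ 27,750.0

N ≈ 27750 RPM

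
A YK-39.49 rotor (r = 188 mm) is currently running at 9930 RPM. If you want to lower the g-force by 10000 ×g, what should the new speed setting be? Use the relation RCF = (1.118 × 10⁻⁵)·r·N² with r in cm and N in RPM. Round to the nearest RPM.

7143 RPM

r = 188 mm = 18.8 cm
Current RCF = 1.118 × 10⁻⁵ × 18.8 × (9930)² = 1.118 × 10⁻⁵ × 18.8 × 98,604,900 ≈ 20,725.2 × g
Target RCF = 20,725.2 − 10,000 = 10,725.2 × g
N² = 10,725.2 / (21.0184 × 10⁻⁵) = 51,027,671
N ≈ √51,027,671 ≈ 7,143.4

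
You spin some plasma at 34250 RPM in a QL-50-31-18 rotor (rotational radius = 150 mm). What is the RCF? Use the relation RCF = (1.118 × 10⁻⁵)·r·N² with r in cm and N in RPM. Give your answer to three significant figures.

197000 x g

r = 150 mm = 15.0 cm
RCF = 1.118 × 10⁻⁵ × 15 × (34250)² = 1.118 × 10⁻⁵ × 15 × 1,173,062,500 ≈ 196,722.6 × g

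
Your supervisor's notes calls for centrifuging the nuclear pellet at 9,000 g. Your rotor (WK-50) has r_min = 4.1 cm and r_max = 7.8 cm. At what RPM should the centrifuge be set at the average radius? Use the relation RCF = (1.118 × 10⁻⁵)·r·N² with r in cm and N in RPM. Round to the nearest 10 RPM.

r_avg = (4.1 + 7.8) / 2 = 5.95 cm
RCF = 1.118 × 10⁻⁵ × r × N²
9,000 = 1.118 × 10⁻⁵ × 5.95 × N²
N² = 9,000 / (6.6521 × 10⁻⁵) = 135,295,621
N ≈ √135,295,621 ≈ 11,631.7

11630 RPM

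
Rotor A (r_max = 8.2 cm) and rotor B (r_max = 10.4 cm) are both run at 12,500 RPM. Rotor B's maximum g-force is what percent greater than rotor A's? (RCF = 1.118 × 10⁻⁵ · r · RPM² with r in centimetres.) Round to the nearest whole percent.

27%

At equal RPM, RCF scales linearly with r: ratio = 10.4 / 8.2 = 1.2683.
So rotor B delivers 26.8% more g-force.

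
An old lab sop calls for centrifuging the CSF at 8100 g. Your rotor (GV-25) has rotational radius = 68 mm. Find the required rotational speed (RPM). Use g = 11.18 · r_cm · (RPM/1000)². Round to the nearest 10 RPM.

r = 68 mm = 6.8 cm
RCF = 11.18 × r × (N/1000)²
8,100 = 11.18 × 6.8 × (N/1000)²
(N/1000)² = 8,100 / 76.024 = 106.5453
N = 1000 × √106.5453 ≈ 10,322.1

10320 RPM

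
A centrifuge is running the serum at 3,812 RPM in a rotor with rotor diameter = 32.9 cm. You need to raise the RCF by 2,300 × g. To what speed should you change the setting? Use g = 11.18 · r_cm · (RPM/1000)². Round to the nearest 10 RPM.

r = 32.9 / 2 = 16.45 cm
Current RCF = 11.18 × 16.45 × (3.812)² = 11.18 × 16.45 × 14.531344 ≈ 2,672.5 × g
Target RCF = 2,672.5 + 2,300 = 4,972.5 × g
(N/1000)² = 4,972.5 / 183.911 = 27.03753
N = 1000 × √27.03753 ≈ 5,199.8

≈ 5200 RPM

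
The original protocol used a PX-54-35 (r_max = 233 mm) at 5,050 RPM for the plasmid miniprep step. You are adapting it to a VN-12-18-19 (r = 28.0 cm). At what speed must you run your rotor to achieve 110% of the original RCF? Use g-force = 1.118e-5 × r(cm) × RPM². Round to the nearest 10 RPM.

Original rotor: r = 233 mm = 23.3 cm
RCF_original = 1.118 × 10⁻⁵ × 23.3 × (5050)² = 1.118 × 10⁻⁵ × 23.3 × 25,502,500 ≈ 6,643.2 × g
Target RCF = 1.1 × 6,643.2 ≈ 7,307.5 × g
7,307.5 = 1.118 × 10⁻⁵ × 28 × N²
N² = 7,307.5 / (31.304 × 10⁻⁵) = 23,343,662
N ≈ √23,343,662 ≈ 4,831.5

≈ 4830 RPM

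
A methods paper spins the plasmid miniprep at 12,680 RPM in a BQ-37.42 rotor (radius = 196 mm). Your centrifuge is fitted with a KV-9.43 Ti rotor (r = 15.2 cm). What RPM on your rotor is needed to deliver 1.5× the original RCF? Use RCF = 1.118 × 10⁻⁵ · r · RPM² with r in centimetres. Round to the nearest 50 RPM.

Original rotor: r = 196 mm = 19.6 cm
RCF_original = 1.118 × 10⁻⁵ × 19.6 × (12680)² = 1.118 × 10⁻⁵ × 19.6 × 160,782,400 ≈ 35,231.9 × g
Target RCF = 1.5 × 35,231.9 ≈ 52,847.9 × g
52,847.9 = 1.118 × 10⁻⁵ × 15.2 × N²
N² = 52,847.9 / (16.9936 × 10⁻⁵) = 310,987,077
N ≈ √310,987,077 ≈ 17,634.8

≈ 17650 RPM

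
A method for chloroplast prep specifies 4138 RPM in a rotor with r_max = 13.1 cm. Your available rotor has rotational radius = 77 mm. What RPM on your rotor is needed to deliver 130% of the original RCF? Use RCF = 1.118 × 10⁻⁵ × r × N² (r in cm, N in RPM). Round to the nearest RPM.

RCF = 1.118 × 10⁻⁵ × r × N²
RCF_original = 1.118 × 10⁻⁵ × 13.1 × (4138)² = 1.118 × 10⁻⁵ × 13.1 × 17,123,044 ≈ 2,507.8 × g
Target RCF = 1.3 × 2,507.8 ≈ 3,260.1 × g
Your rotor: r = 77 mm = 7.7 cm
3,260.1 = 1.118 × 10⁻⁵ × 7.7 × N²
N² = 3,260.1 / (8.6086 × 10⁻⁵) = 37,870,269
N ≈ √37,870,269 ≈ 6,153.9

6154 RPM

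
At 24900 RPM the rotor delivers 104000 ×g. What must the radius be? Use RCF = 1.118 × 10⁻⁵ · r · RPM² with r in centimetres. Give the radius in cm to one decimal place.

≈ 15.0 cm

RCF = 1.118 × 10⁻⁵ × r × N²
104000 = 1.118 × 10⁻⁵ × r × (24900)²
r = 104000 / (1.118 × 10⁻⁵ × 620,010,000) = 104000 / 6931.712 ≈ 15.004 cm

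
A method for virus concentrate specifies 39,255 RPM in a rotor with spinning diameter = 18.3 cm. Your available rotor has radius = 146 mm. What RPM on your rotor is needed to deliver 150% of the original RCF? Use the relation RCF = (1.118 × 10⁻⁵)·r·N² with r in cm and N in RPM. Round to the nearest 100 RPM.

38100 RPM

Original rotor: r = 18.3 / 2 = 9.15 cm
RCF_original = 1.118 × 10⁻⁵ × 9.15 × (39255)² = 1.118 × 10⁻⁵ × 9.15 × 1,540,955,025 ≈ 157,635.1 × g
Target RCF = 1.5 × 157,635.1 ≈ 236,452.7 × g
Your rotor: r = 146 mm = 14.6 cm
236,452.7 = 1.118 × 10⁻⁵ × 14.6 × N²
N² = 236,452.7 / (16.3228 × 10⁻⁵) = 1,448,603,793
N ≈ √1,448,603,793 ≈ 38,060.5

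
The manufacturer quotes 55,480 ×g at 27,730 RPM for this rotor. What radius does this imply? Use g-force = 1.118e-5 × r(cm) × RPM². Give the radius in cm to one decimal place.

6.5 cm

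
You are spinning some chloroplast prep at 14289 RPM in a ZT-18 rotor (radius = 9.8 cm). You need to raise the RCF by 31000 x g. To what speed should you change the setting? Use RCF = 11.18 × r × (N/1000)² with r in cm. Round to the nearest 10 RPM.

≈ 22070 RPM

Current RCF = 11.18 × 9.8 × (14.289)² = 11.18 × 9.8 × 204.175521 ≈ 22,370.3 × g
Target RCF = 22,370.3 + 31,000 = 53,370.3 × g
(N/1000)² = 53,370.3 / 109.564 = 487.1153
N = 1000 × √487.1153 ≈ 22,070.7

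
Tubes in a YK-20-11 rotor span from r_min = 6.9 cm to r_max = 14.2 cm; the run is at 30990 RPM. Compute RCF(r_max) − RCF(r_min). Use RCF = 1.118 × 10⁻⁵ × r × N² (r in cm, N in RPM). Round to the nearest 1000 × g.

ΔRCF ≈ 78000 ×g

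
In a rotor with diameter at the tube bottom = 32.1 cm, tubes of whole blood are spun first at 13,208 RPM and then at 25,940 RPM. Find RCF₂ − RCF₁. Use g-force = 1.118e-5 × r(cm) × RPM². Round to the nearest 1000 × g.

≈ 89000 ×g

r = 32.1 / 2 = 16.05 cm
RCF₁ = 1.118 × 10⁻⁵ × 16.05 × (13208)² = 1.118 × 10⁻⁵ × 16.05 × 174,451,264 ≈ 31,303.4 × g
RCF₂ = 1.118 × 10⁻⁵ × 16.05 × (25940)² = 1.118 × 10⁻⁵ × 16.05 × 672,883,600 ≈ 120,741.6 × g
Increase = 120,741.6 − 31,303.4 = 89,438.2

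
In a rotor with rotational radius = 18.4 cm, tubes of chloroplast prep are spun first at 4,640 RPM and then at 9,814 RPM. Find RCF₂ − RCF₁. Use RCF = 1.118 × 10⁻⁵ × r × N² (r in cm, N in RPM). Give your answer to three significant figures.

≈ 15400 ×g

RCF₁ = 1.118 × 10⁻⁵ × 18.4 × (4640)² = 1.118 × 10⁻⁵ × 18.4 × 21,529,600 ≈ 4,428.9 × g
RCF₂ = 1.118 × 10⁻⁵ × 18.4 × (9814)² = 1.118 × 10⁻⁵ × 18.4 × 96,314,596 ≈ 19,813.1 × g
Increase = 19,813.1 − 4,428.9 = 15,384.2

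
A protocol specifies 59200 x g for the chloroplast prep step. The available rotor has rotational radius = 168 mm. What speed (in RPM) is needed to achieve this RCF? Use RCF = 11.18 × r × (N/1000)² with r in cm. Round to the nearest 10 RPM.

N ≈ 17750 RPM

r = 168 mm = 16.8 cm
RCF = 11.18 × r × (N/1000)²
59,200 = 11.18 × 16.8 × (N/1000)²
(N/1000)² = 59,200 / 187.824 = 315.1887
N = 1000 × √315.1887 ≈ 17,753.6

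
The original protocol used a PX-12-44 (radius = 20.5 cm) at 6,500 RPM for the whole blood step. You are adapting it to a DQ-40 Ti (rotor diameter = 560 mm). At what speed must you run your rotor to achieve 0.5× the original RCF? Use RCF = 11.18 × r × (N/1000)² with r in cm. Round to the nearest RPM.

≈ 3933 RPM

RCF_original = 11.18 × 20.5 × (6.5)² = 11.18 × 20.5 × 42.25 ≈ 9,683.3 × g
Target RCF = 0.5 × 9,683.3 ≈ 4,841.6 × g
Your rotor: r = 560 mm / 2 = 280 mm = 28 cm
4,841.6 = 11.18 × 28 × (N/1000)²
(N/1000)² = 4,841.6 / 313.04 = 15.46639
N = 1000 × √15.46639 ≈ 3,932.7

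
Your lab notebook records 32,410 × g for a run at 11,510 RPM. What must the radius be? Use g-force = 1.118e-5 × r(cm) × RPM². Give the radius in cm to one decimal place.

21.9 cm

RCF = 1.118 × 10⁻⁵ × r × N²
32410 = 1.118 × 10⁻⁵ × r × (11510)²
r = 32410 / (1.118 × 10⁻⁵ × 132,480,100) = 32410 / 1481.128 ≈ 21.882 cm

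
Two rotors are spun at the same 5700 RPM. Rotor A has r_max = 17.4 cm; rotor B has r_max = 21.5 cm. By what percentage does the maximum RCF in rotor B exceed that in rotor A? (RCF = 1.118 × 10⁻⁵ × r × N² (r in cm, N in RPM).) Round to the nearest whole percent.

24%

At equal RPM, RCF scales linearly with r: ratio = 21.5 / 17.4 = 1.2356.
So rotor B delivers 23.6% more g-force.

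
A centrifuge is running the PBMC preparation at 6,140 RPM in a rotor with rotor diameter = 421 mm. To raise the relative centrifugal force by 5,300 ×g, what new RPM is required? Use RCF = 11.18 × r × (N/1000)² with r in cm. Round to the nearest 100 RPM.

r = 421 mm / 2 = 210.5 mm = 21.05 cm
Current RCF = 11.18 × 21.05 × (6.14)² = 11.18 × 21.05 × 37.6996 ≈ 8,872.2 × g
Target RCF = 8,872.2 + 5,300 = 14,172.2 × g
(N/1000)² = 14,172.2 / 235.339 = 60.22036
N = 1000 × √60.22036 ≈ 7,760.2

≈ 7800 RPM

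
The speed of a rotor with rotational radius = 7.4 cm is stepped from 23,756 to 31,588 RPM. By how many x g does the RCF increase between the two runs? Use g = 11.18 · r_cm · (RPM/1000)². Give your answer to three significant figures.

RCF₁ = 11.18 × 7.4 × (23.756)² = 11.18 × 7.4 × 564.347536 ≈ 46,689.6 × g
RCF₂ = 11.18 × 7.4 × (31.588)² = 11.18 × 7.4 × 997.801744 ≈ 82,550.1 × g
Increase = 82,550.1 − 46,689.6 = 35,860.5

35900 x g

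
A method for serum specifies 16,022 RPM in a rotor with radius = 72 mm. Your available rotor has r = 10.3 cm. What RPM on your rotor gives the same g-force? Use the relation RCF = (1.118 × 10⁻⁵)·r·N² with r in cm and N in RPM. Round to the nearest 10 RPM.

13400 RPM

Original rotor: r = 72 mm = 7.2 cm
RCF_original = 1.118 × 10⁻⁵ × 7.2 × (16022)² = 1.118 × 10⁻⁵ × 7.2 × 256,704,484 ≈ 20,663.7 × g
20,663.7 = 1.118 × 10⁻⁵ × 10.3 × N²
N² = 20,663.7 / (11.5154 × 10⁻⁵) = 179,444,049
N ≈ √179,444,049 ≈ 13,395.7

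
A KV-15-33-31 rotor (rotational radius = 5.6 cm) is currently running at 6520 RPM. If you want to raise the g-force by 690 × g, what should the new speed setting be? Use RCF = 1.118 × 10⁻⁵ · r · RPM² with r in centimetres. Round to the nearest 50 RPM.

Current RCF = 1.118 × 10⁻⁵ × 5.6 × (6520)² = 1.118 × 10⁻⁵ × 5.6 × 42,510,400 ≈ 2,661.5 × g
Target RCF = 2,661.5 + 690 = 3,351.5 × g
N² = 3,351.5 / (6.2608 × 10⁻⁵) = 53,531,498
N ≈ √53,531,498 ≈ 7,316.5

≈ 7300 RPM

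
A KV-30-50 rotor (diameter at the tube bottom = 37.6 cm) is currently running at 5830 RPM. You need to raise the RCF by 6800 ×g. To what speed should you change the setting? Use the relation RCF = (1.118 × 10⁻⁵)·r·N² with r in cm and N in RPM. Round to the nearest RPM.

8145 RPM

r = 37.6 / 2 = 18.8 cm
Current RCF = 1.118 × 10⁻⁵ × 18.8 × (5830)² = 1.118 × 10⁻⁵ × 18.8 × 33,988,900 ≈ 7,143.9 × g
Target RCF = 7,143.9 + 6,800 = 13,943.9 × g
N² = 13,943.9 / (21.0184 × 10⁻⁵) = 66,341,396
N ≈ √66,341,396 ≈ 8,145.0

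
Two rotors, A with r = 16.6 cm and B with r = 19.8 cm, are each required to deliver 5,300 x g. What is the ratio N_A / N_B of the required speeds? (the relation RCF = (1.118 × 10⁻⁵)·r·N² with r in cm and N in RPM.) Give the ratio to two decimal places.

1.09

At fixed RCF, N ∝ 1/√r, so N_A/N_B = √(r_B/r_A) = √(19.8/16.6) = √1.192771 = 1.0921.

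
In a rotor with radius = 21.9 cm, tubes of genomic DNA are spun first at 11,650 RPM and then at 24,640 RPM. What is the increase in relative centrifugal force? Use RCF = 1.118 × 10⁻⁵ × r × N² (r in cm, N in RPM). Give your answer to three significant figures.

RCF₁ = 1.118 × 10⁻⁵ × 21.9 × (11650)² = 1.118 × 10⁻⁵ × 21.9 × 135,722,500 ≈ 33,230.6 × g
RCF₂ = 1.118 × 10⁻⁵ × 21.9 × (24640)² = 1.118 × 10⁻⁵ × 21.9 × 607,129,600 ≈ 148,650.8 × g
Increase = 148,650.8 − 33,230.6 = 115,420.2

≈ 115000 g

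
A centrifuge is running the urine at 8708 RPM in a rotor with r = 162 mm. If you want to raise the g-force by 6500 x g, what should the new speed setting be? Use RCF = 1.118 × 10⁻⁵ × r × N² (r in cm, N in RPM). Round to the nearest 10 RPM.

r = 162 mm = 16.2 cm
Current RCF = 1.118 × 10⁻⁵ × 16.2 × (8708)² = 1.118 × 10⁻⁵ × 16.2 × 75,829,264 ≈ 13,733.9 × g
Target RCF = 13,733.9 + 6,500 = 20,233.9 × g
N² = 20,233.9 / (18.1116 × 10⁻⁵) = 111,717,905
N ≈ √111,717,905 ≈ 10,569.7

N₂ ≈ 10570 RPM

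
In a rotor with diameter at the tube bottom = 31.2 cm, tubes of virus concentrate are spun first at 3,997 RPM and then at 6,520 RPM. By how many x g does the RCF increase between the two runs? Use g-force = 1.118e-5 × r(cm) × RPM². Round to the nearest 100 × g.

≈ 4600 x g

r = 31.2 / 2 = 15.6 cm
RCF₁ = 1.118 × 10⁻⁵ × 15.6 × (3997)² = 1.118 × 10⁻⁵ × 15.6 × 15,976,009 ≈ 2,786.3 × g
RCF₂ = 1.118 × 10⁻⁵ × 15.6 × (6520)² = 1.118 × 10⁻⁵ × 15.6 × 42,510,400 ≈ 7,414.2 × g
Increase = 7,414.2 − 2,786.3 = 4,627.9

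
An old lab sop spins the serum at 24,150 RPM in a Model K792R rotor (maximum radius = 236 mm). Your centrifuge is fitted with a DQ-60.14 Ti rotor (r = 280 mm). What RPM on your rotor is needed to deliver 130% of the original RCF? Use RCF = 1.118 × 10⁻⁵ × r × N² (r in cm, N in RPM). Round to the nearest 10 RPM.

Original rotor: r = 236 mm = 23.6 cm
RCF_original = 1.118 × 10⁻⁵ × 23.6 × (24150)² = 1.118 × 10⁻⁵ × 23.6 × 583,222,500 ≈ 153,882.1 × g
Target RCF = 1.3 × 153,882.1 ≈ 200,046.7 × g
Your rotor: r = 280 mm = 28.0 cm
200,046.7 = 1.118 × 10⁻⁵ × 28 × N²
N² = 200,046.7 / (31.304 × 10⁻⁵) = 639,045,170
N ≈ √639,045,170 ≈ 25,279.3

25280 RPM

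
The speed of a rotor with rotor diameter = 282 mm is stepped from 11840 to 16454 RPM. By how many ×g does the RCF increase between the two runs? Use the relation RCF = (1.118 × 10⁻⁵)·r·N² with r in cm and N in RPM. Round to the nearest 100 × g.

r = 282 mm / 2 = 141 mm = 14.1 cm
RCF₁ = 1.118 × 10⁻⁵ × 14.1 × (11840)² = 1.118 × 10⁻⁵ × 14.1 × 140,185,600 ≈ 22,098.6 × g
RCF₂ = 1.118 × 10⁻⁵ × 14.1 × (16454)² = 1.118 × 10⁻⁵ × 14.1 × 270,734,116 ≈ 42,678 × g
Increase = 42,678 − 22,098.6 = 20,579.4

≈ 20600 ×g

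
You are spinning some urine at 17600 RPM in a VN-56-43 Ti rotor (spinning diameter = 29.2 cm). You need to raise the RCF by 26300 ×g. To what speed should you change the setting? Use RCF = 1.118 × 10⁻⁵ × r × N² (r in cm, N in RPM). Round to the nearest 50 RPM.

r = 29.2 / 2 = 14.6 cm
Current RCF = 1.118 × 10⁻⁵ × 14.6 × (17600)² = 1.118 × 10⁻⁵ × 14.6 × 309,760,000 ≈ 50,561.5 × g
Target RCF = 50,561.5 + 26,300 = 76,861.5 × g
N² = 76,861.5 / (16.3228 × 10⁻⁵) = 470,884,285
N ≈ √470,884,285 ≈ 21,699.9

21700 RPM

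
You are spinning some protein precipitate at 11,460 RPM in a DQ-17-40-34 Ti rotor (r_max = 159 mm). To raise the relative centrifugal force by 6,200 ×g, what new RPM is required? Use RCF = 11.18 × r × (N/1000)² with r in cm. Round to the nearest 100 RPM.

r = 159 mm = 15.9 cm
Current RCF = 11.18 × 15.9 × (11.46)² = 11.18 × 15.9 × 131.3316 ≈ 23,345.8 × g
Target RCF = 23,345.8 + 6,200 = 29,545.8 × g
(N/1000)² = 29,545.8 / 177.762 = 166.2099
N = 1000 × √166.2099 ≈ 12,892.2

N₂ ≈ 12900 RPM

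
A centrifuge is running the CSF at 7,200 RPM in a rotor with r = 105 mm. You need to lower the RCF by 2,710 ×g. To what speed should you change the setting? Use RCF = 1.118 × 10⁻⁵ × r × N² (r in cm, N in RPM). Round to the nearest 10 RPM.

N₂ ≈ 5360 RPM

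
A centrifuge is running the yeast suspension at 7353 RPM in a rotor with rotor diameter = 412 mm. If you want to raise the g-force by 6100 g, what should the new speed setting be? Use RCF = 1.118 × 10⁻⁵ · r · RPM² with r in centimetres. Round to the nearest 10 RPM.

8980 RPM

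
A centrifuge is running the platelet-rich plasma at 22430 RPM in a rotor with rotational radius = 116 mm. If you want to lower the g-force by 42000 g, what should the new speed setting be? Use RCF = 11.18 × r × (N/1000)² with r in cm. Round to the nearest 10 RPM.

r = 116 mm = 11.6 cm
Current RCF = 11.18 × 11.6 × (22.43)² = 11.18 × 11.6 × 503.1049 ≈ 65,246.7 × g
Target RCF = 65,246.7 − 42,000 = 23,246.7 × g
(N/1000)² = 23,246.7 / 129.688 = 179.251
N = 1000 × √179.251 ≈ 13,388.5

N₂ ≈ 13390 RPM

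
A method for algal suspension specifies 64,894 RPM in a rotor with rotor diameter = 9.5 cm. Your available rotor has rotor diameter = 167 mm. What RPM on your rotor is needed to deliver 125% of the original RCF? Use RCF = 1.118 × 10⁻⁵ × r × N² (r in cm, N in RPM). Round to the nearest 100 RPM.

54700 RPM

Original rotor: r = 9.5 / 2 = 4.75 cm
RCF_original = 1.118 × 10⁻⁵ × 4.75 × (64894)² = 1.118 × 10⁻⁵ × 4.75 × 4,211,231,236 ≈ 223,637.4 × g
Target RCF = 1.25 × 223,637.4 ≈ 279,546.8 × g
Your rotor: r = 167 mm / 2 = 83.5 mm = 8.35 cm
279,546.8 = 1.118 × 10⁻⁵ × 8.35 × N²
N² = 279,546.8 / (9.3353 × 10⁻⁵) = 2,994,513,299
N ≈ √2,994,513,299 ≈ 54,722.1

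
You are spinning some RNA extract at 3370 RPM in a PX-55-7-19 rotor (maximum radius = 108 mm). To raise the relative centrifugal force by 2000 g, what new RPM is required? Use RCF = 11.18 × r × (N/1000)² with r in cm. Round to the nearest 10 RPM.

5280 RPM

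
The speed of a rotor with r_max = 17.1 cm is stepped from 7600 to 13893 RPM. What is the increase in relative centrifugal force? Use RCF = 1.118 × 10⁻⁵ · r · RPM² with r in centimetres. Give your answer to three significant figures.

RCF₁ = 1.118 × 10⁻⁵ × 17.1 × (7600)² = 1.118 × 10⁻⁵ × 17.1 × 57,760,000 ≈ 11,042.4 × g
RCF₂ = 1.118 × 10⁻⁵ × 17.1 × (13893)² = 1.118 × 10⁻⁵ × 17.1 × 193,015,449 ≈ 36,900.3 × g
Increase = 36,900.3 − 11,042.4 = 25,857.9

25900 g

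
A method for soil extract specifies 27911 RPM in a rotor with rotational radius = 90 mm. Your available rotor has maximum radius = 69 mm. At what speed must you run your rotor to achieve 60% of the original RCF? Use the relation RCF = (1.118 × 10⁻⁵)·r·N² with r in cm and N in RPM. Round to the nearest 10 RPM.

≈ 24690 RPM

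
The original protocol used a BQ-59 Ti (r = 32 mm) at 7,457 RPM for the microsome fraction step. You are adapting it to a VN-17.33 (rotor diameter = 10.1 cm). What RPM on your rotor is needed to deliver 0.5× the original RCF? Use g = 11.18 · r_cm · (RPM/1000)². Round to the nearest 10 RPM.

Original rotor: r = 32 mm = 3.2 cm
RCF = 11.18 × r × (N/1000)²
RCF_original = 11.18 × 3.2 × (7.457)² = 11.18 × 3.2 × 55.606849 ≈ 1,989.4 × g
Target RCF = 0.5 × 1,989.4 ≈ 994.7 × g
Your rotor: r = 10.1 / 2 = 5.05 cm
994.7 = 11.18 × 5.05 × (N/1000)²
(N/1000)² = 994.7 / 56.459 = 17.61809
N = 1000 × √17.61809 ≈ 4,197.4

≈ 4200 RPM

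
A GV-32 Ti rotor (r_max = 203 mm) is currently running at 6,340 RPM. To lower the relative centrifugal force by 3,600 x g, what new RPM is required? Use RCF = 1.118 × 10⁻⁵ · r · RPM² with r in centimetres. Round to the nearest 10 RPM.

4930 RPM

r = 203 mm = 20.3 cm
Current RCF = 1.118 × 10⁻⁵ × 20.3 × (6340)² = 1.118 × 10⁻⁵ × 20.3 × 40,195,600 ≈ 9,122.6 × g
Target RCF = 9,122.6 − 3,600 = 5,522.6 × g
N² = 5,522.6 / (22.6954 × 10⁻⁵) = 24,333,565
N ≈ √24,333,565 ≈ 4,932.9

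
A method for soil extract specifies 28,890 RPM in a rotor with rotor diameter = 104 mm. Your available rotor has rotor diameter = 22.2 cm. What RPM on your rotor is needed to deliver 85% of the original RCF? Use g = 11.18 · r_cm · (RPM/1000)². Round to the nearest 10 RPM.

Original rotor: r = 104 mm / 2 = 52 mm = 5.2 cm
RCF_original = 11.18 × 5.2 × (28.89)² = 11.18 × 5.2 × 834.6321 ≈ 48,522.2 × g
Target RCF = 0.85 × 48,522.2 ≈ 41,243.9 × g
Your rotor: r = 22.2 / 2 = 11.1 cm
41,243.9 = 11.18 × 11.1 × (N/1000)²
(N/1000)² = 41,243.9 / 124.098 = 332.3494
N = 1000 × √332.3494 ≈ 18,230.5

18230 RPM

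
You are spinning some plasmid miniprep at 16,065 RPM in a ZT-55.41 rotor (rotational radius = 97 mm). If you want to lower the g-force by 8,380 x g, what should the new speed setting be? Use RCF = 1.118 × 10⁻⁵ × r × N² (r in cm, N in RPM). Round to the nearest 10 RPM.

13450 RPM

r = 97 mm = 9.7 cm
Current RCF = 1.118 × 10⁻⁵ × 9.7 × (16065)² = 1.118 × 10⁻⁵ × 9.7 × 258,084,225 ≈ 27,988.2 × g
Target RCF = 27,988.2 − 8,380 = 19,608.2 × g
N² = 19,608.2 / (10.8446 × 10⁻⁵) = 180,810,726
N ≈ √180,810,726 ≈ 13,446.6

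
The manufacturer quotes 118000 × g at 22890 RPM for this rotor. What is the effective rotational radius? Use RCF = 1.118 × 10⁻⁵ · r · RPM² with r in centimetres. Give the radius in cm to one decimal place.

RCF = 1.118 × 10⁻⁵ × r × N²
118000 = 1.118 × 10⁻⁵ × r × (22890)²
r = 118000 / (1.118 × 10⁻⁵ × 523,952,100) = 118000 / 5857.784 ≈ 20.144 cm

20.1 cm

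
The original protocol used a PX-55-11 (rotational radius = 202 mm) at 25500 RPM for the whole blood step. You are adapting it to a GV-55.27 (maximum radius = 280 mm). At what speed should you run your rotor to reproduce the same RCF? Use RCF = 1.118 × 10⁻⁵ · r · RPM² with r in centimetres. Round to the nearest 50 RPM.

Original rotor: r = 202 mm = 20.2 cm
RCF_original = 1.118 × 10⁻⁵ × 20.2 × (25500)² = 1.118 × 10⁻⁵ × 20.2 × 650,250,000 ≈ 146,849.9 × g
Your rotor: r = 280 mm = 28.0 cm
146,849.9 = 1.118 × 10⁻⁵ × 28 × N²
N² = 146,849.9 / (31.304 × 10⁻⁵) = 469,109,060
N ≈ √469,109,060 ≈ 21,658.9

≈ 21650 RPM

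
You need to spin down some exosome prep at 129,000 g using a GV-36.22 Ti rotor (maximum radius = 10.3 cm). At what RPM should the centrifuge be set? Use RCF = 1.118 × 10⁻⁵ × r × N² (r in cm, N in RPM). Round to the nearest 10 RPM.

129,000 = 1.118 × 10⁻⁵ × 10.3 × N²
N² = 129,000 / (11.5154 × 10⁻⁵) = 1,120,238,984
N ≈ √1,120,238,984 ≈ 33,470.0

33470 RPM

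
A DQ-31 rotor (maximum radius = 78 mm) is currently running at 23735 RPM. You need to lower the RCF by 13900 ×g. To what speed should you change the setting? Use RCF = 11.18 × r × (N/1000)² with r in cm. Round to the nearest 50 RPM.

r = 78 mm = 7.8 cm
Current RCF = 11.18 × 7.8 × (23.735)² = 11.18 × 7.8 × 563.350225 ≈ 49,126.4 × g
Target RCF = 49,126.4 − 13,900 = 35,226.4 × g
(N/1000)² = 35,226.4 / 87.204 = 403.9539
N = 1000 × √403.9539 ≈ 20,098.6

N₂ ≈ 20100 RPM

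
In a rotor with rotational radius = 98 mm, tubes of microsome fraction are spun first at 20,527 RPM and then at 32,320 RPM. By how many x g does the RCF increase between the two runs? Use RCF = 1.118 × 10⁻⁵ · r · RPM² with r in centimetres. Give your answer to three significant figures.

68300 x g

r = 98 mm = 9.8 cm
RCF₁ = 1.118 × 10⁻⁵ × 9.8 × (20527)² = 1.118 × 10⁻⁵ × 9.8 × 421,357,729 ≈ 46,165.6 × g
RCF₂ = 1.118 × 10⁻⁵ × 9.8 × (32320)² = 1.118 × 10⁻⁵ × 9.8 × 1,044,582,400 ≈ 114,448.6 × g
Increase = 114,448.6 − 46,165.6 = 68,283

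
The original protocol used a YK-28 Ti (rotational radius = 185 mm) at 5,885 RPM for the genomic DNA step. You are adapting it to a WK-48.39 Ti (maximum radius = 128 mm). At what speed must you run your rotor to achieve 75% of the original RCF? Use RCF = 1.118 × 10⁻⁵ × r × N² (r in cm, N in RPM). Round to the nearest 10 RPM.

Original rotor: r = 185 mm = 18.5 cm
RCF = 1.118 × 10⁻⁵ × r × N²
RCF_original = 1.118 × 10⁻⁵ × 18.5 × (5885)² = 1.118 × 10⁻⁵ × 18.5 × 34,633,225 ≈ 7,163.2 × g
Target RCF = 0.75 × 7,163.2 ≈ 5,372.4 × g
Your rotor: r = 128 mm = 12.8 cm
5,372.4 = 1.118 × 10⁻⁵ × 12.8 × N²
N² = 5,372.4 / (14.3104 × 10⁻⁵) = 37,541,928
N ≈ √37,541,928 ≈ 6,127.1

6130 RPM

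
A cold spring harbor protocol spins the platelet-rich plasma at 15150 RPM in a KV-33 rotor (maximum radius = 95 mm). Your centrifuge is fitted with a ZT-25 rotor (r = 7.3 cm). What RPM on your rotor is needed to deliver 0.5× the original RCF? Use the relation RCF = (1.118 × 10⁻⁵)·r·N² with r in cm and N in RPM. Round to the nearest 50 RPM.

12200 RPM

Original rotor: r = 95 mm = 9.5 cm
RCF_original = 1.118 × 10⁻⁵ × 9.5 × (15150)² = 1.118 × 10⁻⁵ × 9.5 × 229,522,500 ≈ 24,377.6 × g
Target RCF = 0.5 × 24,377.6 ≈ 12,188.8 × g
12,188.8 = 1.118 × 10⁻⁵ × 7.3 × N²
N² = 12,188.8 / (8.1614 × 10⁻⁵) = 149,346,926
N ≈ √149,346,926 ≈ 12,220.8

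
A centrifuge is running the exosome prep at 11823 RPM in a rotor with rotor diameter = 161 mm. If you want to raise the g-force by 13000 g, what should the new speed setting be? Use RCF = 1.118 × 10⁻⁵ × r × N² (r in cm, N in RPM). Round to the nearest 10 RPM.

16860 RPM

r = 161 mm / 2 = 80.5 mm = 8.05 cm
Current RCF = 1.118 × 10⁻⁵ × 8.05 × (11823)² = 1.118 × 10⁻⁵ × 8.05 × 139,783,329 ≈ 12,580.4 × g
Target RCF = 12,580.4 + 13,000 = 25,580.4 × g
N² = 25,580.4 / (8.9999 × 10⁻⁵) = 284,229,825
N ≈ √284,229,825 ≈ 16,859.1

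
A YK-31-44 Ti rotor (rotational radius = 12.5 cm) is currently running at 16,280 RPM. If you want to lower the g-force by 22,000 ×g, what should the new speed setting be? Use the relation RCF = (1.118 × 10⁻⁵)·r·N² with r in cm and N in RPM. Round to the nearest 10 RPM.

N₂ ≈ 10370 RPM

Current RCF = 1.118 × 10⁻⁵ × 12.5 × (16280)² = 1.118 × 10⁻⁵ × 12.5 × 265,038,400 ≈ 37,039.1 × g
Target RCF = 37,039.1 − 22,000 = 15,039.1 × g
N² = 15,039.1 / (13.975 × 10⁻⁵) = 107,614,311
N ≈ √107,614,311 ≈ 10,373.7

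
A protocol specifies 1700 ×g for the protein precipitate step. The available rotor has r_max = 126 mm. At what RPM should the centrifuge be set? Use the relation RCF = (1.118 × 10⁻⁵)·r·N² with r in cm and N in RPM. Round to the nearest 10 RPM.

≈ 3470 RPM

r = 126 mm = 12.6 cm
RCF = 1.118 × 10⁻⁵ × r × N²
1,700 = 1.118 × 10⁻⁵ × 12.6 × N²
N² = 1,700 / (14.0868 × 10⁻⁵) = 12,068,035
N ≈ √12,068,035 ≈ 3,473.9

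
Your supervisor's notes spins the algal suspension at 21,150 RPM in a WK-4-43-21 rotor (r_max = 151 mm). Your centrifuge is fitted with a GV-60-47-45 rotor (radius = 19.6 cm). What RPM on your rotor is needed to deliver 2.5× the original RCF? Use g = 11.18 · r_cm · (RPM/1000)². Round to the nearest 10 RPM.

29350 RPM

Original rotor: r = 151 mm = 15.1 cm
RCF_original = 11.18 × 15.1 × (21.15)² = 11.18 × 15.1 × 447.3225 ≈ 75,516.1 × g
Target RCF = 2.5 × 75,516.1 ≈ 188,790.2 × g
188,790.2 = 11.18 × 19.6 × (N/1000)²
(N/1000)² = 188,790.2 / 219.128 = 861.5522
N = 1000 × √861.5522 ≈ 29,352.2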